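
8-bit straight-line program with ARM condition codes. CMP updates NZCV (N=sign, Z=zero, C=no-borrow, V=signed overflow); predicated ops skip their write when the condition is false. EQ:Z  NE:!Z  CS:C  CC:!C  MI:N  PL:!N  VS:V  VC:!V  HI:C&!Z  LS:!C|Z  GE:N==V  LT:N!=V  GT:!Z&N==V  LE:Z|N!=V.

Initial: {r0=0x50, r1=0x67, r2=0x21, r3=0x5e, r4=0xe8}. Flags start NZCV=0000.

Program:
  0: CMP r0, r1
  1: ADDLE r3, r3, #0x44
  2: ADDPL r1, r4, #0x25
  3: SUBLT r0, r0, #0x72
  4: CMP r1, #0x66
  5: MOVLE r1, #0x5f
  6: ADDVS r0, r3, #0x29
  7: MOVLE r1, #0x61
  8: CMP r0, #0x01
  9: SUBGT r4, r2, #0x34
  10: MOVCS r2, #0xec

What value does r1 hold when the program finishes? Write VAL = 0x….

VAL = 0x67

[0] flags=1000 → (cmp)
[1] flags=1000 LE?T → r3=0xa2
[2] flags=1000 PL?F → skip
[3] flags=1000 LT?T → r0=0xde
[4] flags=0010 → (cmp)
[5] flags=0010 LE?F → skip
[6] flags=0010 VS?F → skip
[7] flags=0010 LE?F → skip
[8] flags=1010 → (cmp)
[9] flags=1010 GT?F → skip
[10] flags=1010 CS?T → r2=0xec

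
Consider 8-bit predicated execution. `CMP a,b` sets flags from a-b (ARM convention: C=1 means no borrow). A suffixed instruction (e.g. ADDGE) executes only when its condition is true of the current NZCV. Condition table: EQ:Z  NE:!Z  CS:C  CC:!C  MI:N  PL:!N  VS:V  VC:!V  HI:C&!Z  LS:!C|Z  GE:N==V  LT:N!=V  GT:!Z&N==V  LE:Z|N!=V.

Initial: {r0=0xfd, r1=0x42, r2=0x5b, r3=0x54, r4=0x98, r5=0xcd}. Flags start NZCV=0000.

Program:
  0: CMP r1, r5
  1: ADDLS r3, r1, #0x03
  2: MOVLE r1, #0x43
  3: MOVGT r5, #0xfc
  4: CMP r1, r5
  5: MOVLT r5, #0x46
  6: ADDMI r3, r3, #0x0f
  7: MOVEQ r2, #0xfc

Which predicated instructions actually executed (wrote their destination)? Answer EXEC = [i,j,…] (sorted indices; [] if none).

0: ✓ CMP  NZCV=0000
1: ✓ ADDLS  r3←0x45
2: · MOVLE
3: ✓ MOVGT  r5←0xfc
4: ✓ CMP  NZCV=0000
5: · MOVLT
6: · ADDMI
7: · MOVEQ

EXEC = [1,3]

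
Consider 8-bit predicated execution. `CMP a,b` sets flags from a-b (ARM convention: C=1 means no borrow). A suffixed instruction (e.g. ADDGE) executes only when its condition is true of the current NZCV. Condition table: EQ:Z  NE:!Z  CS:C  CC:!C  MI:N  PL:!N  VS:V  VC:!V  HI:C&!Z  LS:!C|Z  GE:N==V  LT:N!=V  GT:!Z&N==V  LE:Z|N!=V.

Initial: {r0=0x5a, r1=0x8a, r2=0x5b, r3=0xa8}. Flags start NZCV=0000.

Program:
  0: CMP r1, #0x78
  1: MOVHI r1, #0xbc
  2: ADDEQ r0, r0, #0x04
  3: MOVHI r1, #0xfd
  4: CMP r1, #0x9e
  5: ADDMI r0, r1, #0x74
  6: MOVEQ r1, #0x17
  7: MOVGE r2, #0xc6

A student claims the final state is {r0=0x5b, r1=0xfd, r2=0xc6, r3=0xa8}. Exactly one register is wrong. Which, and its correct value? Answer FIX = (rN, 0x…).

[0] flags=0011 → (cmp)
[1] flags=0011 HI?T → r1=0xbc
[2] flags=0011 EQ?F → skip
[3] flags=0011 HI?T → r1=0xfd
[4] flags=0010 → (cmp)
[5] flags=0010 MI?F → skip
[6] flags=0010 EQ?F → skip
[7] flags=0010 GE?T → r2=0xc6

FIX = (r0, 0x5a)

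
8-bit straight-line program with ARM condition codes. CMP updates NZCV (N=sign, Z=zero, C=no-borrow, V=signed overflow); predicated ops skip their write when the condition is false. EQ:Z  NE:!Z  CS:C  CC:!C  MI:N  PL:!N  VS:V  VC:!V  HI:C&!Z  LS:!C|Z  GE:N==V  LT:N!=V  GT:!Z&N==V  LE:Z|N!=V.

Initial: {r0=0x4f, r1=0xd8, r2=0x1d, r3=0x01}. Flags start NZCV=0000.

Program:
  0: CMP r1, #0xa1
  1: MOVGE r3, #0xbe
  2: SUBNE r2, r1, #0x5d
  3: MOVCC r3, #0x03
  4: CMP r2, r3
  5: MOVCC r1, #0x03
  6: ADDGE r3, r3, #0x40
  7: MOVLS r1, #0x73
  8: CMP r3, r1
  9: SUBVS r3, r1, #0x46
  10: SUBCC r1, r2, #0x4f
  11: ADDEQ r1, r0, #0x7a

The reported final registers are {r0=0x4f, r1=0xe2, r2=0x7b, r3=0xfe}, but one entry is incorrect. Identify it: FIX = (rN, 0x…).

FIX = (r1, 0x73)

0: ✓ CMP  NZCV=0010
1: ✓ MOVGE  r3←0xbe
2: ✓ SUBNE  r2←0x7b
3: · MOVCC
4: ✓ CMP  NZCV=1001
5: ✓ MOVCC  r1←0x03
6: ✓ ADDGE  r3←0xfe
7: ✓ MOVLS  r1←0x73
8: ✓ CMP  NZCV=1010
9: · SUBVS
10: · SUBCC
11: · ADDEQ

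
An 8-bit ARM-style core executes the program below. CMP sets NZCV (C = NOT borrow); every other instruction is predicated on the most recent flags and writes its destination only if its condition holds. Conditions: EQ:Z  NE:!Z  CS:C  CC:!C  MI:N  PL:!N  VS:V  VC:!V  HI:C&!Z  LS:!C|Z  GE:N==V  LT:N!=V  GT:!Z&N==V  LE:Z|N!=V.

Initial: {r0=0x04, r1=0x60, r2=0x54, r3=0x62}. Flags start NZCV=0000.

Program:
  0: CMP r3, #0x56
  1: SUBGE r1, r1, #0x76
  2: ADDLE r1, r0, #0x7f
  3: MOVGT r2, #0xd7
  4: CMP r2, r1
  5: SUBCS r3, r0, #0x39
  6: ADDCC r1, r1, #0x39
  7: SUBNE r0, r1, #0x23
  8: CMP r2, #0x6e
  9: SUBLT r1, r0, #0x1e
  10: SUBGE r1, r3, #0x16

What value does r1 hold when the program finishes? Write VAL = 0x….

VAL = 0xe2

[0] flags=0010 → (cmp)
[1] flags=0010 GE?T → r1=0xea
[2] flags=0010 LE?F → skip
[3] flags=0010 GT?T → r2=0xd7
[4] flags=1000 → (cmp)
[5] flags=1000 CS?F → skip
[6] flags=1000 CC?T → r1=0x23
[7] flags=1000 NE?T → r0=0x00
[8] flags=0011 → (cmp)
[9] flags=0011 LT?T → r1=0xe2
[10] flags=0011 GE?F → skip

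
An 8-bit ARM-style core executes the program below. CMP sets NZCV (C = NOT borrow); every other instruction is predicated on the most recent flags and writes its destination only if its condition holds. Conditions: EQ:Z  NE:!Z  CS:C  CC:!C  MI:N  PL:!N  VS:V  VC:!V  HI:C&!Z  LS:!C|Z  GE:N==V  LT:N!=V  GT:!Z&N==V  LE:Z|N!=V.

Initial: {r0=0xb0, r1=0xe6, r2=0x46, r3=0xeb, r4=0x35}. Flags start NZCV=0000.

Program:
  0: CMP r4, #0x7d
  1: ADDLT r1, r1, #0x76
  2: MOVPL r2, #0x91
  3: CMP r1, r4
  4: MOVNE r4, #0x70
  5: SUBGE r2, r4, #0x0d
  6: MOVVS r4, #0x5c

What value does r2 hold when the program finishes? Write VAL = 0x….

0: ✓ CMP  NZCV=1000
1: ✓ ADDLT  r1←0x5c
2: · MOVPL
3: ✓ CMP  NZCV=0010
4: ✓ MOVNE  r4←0x70
5: ✓ SUBGE  r2←0x63
6: · MOVVS

VAL = 0x63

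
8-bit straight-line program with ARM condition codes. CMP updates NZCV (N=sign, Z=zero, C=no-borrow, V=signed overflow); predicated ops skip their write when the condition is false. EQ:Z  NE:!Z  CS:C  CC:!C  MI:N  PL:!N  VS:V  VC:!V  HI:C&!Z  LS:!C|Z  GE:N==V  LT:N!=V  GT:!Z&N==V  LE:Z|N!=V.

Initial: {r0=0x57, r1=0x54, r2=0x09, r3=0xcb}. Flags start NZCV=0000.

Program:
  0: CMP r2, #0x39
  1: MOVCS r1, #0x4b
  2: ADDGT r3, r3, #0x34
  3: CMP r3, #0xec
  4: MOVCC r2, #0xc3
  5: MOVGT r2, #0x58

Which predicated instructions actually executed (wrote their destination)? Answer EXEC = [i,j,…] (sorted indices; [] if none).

0: ✓ CMP  NZCV=1000
1: · MOVCS
2: · ADDGT
3: ✓ CMP  NZCV=1000
4: ✓ MOVCC  r2←0xc3
5: · MOVGT

EXEC = [4]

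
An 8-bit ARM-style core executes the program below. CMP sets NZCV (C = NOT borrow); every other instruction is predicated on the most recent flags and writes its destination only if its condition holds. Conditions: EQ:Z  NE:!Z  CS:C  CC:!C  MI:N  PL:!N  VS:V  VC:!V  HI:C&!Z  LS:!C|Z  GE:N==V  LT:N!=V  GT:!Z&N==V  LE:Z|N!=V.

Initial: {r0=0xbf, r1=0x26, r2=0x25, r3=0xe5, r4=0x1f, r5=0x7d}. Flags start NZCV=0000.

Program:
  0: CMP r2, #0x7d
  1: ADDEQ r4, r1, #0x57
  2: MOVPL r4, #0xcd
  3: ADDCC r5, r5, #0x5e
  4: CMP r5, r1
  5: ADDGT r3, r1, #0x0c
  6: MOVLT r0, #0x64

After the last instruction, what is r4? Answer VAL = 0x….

[0] flags=1000 → (cmp)
[1] flags=1000 EQ?F → skip
[2] flags=1000 PL?F → skip
[3] flags=1000 CC?T → r5=0xdb
[4] flags=1010 → (cmp)
[5] flags=1010 GT?F → skip
[6] flags=1010 LT?T → r0=0x64

VAL = 0x1f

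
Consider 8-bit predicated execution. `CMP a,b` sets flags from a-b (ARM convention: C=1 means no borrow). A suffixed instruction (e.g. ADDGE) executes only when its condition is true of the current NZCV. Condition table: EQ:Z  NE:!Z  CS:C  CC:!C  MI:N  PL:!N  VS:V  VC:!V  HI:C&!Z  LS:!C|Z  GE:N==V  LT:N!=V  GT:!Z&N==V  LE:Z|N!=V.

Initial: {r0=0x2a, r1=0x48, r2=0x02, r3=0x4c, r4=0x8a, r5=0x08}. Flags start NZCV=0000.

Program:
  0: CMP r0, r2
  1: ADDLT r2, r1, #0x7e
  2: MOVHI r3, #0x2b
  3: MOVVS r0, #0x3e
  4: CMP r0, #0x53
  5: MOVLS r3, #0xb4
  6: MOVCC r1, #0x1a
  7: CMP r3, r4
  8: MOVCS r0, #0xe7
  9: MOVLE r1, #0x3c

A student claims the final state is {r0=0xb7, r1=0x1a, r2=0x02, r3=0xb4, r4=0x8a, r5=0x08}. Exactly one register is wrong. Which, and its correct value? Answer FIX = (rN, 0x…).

FIX = (r0, 0xe7)

0: ✓ CMP  NZCV=0010
1: · ADDLT
2: ✓ MOVHI  r3←0x2b
3: · MOVVS
4: ✓ CMP  NZCV=1000
5: ✓ MOVLS  r3←0xb4
6: ✓ MOVCC  r1←0x1a
7: ✓ CMP  NZCV=0010
8: ✓ MOVCS  r0←0xe7
9: · MOVLE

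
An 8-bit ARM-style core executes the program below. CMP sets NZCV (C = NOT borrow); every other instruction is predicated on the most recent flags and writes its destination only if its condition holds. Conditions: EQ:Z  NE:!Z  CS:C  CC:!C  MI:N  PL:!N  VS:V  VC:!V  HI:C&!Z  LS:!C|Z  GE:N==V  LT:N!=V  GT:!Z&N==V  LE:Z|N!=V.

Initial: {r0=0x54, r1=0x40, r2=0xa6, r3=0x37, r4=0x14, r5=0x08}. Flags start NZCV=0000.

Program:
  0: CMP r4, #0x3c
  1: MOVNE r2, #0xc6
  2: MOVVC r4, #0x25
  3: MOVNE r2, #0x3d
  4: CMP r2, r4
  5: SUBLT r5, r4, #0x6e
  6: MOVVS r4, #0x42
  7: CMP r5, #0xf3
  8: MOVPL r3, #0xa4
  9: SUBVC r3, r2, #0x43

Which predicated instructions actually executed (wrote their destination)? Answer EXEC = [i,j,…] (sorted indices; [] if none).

EXEC = [1,2,3,8,9]

0: ✓ CMP  NZCV=1000
1: ✓ MOVNE  r2←0xc6
2: ✓ MOVVC  r4←0x25
3: ✓ MOVNE  r2←0x3d
4: ✓ CMP  NZCV=0010
5: · SUBLT
6: · MOVVS
7: ✓ CMP  NZCV=0000
8: ✓ MOVPL  r3←0xa4
9: ✓ SUBVC  r3←0xfa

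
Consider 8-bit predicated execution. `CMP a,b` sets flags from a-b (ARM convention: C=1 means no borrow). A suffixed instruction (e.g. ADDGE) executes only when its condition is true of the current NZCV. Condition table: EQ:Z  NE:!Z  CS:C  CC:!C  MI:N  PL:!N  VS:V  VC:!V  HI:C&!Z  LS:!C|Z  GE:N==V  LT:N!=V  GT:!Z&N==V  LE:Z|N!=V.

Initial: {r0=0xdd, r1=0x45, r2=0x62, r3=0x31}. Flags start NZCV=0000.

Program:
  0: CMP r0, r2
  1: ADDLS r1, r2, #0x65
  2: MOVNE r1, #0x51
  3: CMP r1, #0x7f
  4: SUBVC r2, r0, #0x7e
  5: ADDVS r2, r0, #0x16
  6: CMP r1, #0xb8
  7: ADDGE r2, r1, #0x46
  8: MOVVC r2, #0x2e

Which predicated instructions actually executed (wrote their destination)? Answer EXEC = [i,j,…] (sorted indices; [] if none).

0: ✓ CMP  NZCV=0011
1: · ADDLS
2: ✓ MOVNE  r1←0x51
3: ✓ CMP  NZCV=1000
4: ✓ SUBVC  r2←0x5f
5: · ADDVS
6: ✓ CMP  NZCV=1001
7: ✓ ADDGE  r2←0x97
8: · MOVVC

EXEC = [2,4,7]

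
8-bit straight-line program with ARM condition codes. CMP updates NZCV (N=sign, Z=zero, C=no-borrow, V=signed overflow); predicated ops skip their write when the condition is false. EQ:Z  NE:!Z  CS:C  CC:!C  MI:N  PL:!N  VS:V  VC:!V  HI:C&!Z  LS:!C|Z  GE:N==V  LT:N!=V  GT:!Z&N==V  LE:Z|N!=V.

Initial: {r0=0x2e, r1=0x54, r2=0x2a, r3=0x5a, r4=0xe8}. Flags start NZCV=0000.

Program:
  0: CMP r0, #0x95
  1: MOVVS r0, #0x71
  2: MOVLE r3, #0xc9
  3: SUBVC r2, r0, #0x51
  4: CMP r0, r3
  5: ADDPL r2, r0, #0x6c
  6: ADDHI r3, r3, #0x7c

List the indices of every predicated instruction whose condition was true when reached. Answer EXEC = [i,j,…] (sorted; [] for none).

EXEC = [1,5,6]

0: ✓ CMP  NZCV=1001
1: ✓ MOVVS  r0←0x71
2: · MOVLE
3: · SUBVC
4: ✓ CMP  NZCV=0010
5: ✓ ADDPL  r2←0xdd
6: ✓ ADDHI  r3←0xd6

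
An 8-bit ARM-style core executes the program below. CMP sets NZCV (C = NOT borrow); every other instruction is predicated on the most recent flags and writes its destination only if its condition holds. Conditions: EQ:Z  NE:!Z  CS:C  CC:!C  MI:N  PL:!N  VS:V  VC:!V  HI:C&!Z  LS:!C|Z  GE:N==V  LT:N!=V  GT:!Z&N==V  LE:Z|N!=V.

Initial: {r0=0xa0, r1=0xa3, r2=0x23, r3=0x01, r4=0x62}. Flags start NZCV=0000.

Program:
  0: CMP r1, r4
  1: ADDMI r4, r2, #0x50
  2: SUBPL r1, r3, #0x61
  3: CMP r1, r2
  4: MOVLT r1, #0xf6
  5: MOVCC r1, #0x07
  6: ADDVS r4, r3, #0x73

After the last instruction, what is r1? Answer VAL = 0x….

VAL = 0xf6

0: ✓ CMP  NZCV=0011
1: · ADDMI
2: ✓ SUBPL  r1←0xa0
3: ✓ CMP  NZCV=0011
4: ✓ MOVLT  r1←0xf6
5: · MOVCC
6: ✓ ADDVS  r4←0x74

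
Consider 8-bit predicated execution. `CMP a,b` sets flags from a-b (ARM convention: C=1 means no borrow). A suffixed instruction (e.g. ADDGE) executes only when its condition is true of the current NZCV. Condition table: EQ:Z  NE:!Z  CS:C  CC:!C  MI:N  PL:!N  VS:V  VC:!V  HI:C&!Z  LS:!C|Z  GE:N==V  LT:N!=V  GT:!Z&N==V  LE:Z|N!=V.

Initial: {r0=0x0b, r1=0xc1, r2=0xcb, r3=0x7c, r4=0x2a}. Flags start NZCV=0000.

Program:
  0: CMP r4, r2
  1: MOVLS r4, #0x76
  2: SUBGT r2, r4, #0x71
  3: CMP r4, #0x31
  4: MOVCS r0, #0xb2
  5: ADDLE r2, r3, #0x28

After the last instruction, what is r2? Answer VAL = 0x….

VAL = 0x05

[0] flags=0000 → (cmp)
[1] flags=0000 LS?T → r4=0x76
[2] flags=0000 GT?T → r2=0x05
[3] flags=0010 → (cmp)
[4] flags=0010 CS?T → r0=0xb2
[5] flags=0010 LE?F → skip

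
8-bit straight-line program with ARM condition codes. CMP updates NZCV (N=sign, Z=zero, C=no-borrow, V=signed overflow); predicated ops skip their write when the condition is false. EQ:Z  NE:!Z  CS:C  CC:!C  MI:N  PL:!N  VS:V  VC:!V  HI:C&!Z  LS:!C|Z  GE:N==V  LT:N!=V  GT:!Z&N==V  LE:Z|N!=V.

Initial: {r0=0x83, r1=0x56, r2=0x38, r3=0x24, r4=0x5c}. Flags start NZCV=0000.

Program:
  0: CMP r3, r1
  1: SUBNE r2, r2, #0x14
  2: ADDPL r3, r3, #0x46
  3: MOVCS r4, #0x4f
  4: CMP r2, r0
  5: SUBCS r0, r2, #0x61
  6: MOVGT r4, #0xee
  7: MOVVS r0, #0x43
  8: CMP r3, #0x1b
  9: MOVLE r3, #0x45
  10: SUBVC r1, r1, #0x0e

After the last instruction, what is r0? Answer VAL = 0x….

0: ✓ CMP  NZCV=1000
1: ✓ SUBNE  r2←0x24
2: · ADDPL
3: · MOVCS
4: ✓ CMP  NZCV=1001
5: · SUBCS
6: ✓ MOVGT  r4←0xee
7: ✓ MOVVS  r0←0x43
8: ✓ CMP  NZCV=0010
9: · MOVLE
10: ✓ SUBVC  r1←0x48

VAL = 0x43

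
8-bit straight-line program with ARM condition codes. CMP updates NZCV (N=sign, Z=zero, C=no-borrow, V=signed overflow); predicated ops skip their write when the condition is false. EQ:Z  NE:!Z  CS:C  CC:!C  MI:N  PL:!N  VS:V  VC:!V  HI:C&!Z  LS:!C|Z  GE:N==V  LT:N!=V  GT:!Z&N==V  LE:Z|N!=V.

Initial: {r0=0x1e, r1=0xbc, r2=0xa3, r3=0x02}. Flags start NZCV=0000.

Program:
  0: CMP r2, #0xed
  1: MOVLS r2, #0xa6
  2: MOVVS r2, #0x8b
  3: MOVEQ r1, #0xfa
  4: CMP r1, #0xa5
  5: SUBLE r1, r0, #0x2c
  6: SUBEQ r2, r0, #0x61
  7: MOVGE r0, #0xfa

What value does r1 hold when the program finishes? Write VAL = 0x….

VAL = 0xbc

0: ✓ CMP  NZCV=1000
1: ✓ MOVLS  r2←0xa6
2: · MOVVS
3: · MOVEQ
4: ✓ CMP  NZCV=0010
5: · SUBLE
6: · SUBEQ
7: ✓ MOVGE  r0←0xfa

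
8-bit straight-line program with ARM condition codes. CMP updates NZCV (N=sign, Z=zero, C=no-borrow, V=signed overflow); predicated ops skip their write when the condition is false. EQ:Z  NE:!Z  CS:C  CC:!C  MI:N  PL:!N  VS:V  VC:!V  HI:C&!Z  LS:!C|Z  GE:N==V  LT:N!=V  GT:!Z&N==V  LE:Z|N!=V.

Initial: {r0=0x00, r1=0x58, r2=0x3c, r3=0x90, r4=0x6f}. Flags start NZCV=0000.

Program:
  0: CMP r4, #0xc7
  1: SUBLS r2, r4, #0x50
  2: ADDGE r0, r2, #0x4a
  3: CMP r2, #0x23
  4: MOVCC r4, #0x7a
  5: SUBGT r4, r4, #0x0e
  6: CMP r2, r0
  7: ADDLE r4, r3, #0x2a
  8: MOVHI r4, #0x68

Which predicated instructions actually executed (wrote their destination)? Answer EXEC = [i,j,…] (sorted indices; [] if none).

EXEC = [1,2,4,7]

0: ✓ CMP  NZCV=1001
1: ✓ SUBLS  r2←0x1f
2: ✓ ADDGE  r0←0x69
3: ✓ CMP  NZCV=1000
4: ✓ MOVCC  r4←0x7a
5: · SUBGT
6: ✓ CMP  NZCV=1000
7: ✓ ADDLE  r4←0xba
8: · MOVHI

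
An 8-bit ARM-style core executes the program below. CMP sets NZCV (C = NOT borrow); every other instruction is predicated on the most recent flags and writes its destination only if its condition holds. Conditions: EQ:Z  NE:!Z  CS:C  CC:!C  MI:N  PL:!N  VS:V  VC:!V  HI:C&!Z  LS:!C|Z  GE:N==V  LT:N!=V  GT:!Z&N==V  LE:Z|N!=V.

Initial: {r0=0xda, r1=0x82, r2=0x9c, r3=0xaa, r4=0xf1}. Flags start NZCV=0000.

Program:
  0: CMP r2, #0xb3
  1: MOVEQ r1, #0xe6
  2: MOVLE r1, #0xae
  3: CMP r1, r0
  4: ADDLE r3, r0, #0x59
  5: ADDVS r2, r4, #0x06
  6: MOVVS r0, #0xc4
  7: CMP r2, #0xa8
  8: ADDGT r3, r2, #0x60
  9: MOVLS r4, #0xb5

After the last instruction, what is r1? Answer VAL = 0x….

0: ✓ CMP  NZCV=1000
1: · MOVEQ
2: ✓ MOVLE  r1←0xae
3: ✓ CMP  NZCV=1000
4: ✓ ADDLE  r3←0x33
5: · ADDVS
6: · MOVVS
7: ✓ CMP  NZCV=1000
8: · ADDGT
9: ✓ MOVLS  r4←0xb5

VAL = 0xae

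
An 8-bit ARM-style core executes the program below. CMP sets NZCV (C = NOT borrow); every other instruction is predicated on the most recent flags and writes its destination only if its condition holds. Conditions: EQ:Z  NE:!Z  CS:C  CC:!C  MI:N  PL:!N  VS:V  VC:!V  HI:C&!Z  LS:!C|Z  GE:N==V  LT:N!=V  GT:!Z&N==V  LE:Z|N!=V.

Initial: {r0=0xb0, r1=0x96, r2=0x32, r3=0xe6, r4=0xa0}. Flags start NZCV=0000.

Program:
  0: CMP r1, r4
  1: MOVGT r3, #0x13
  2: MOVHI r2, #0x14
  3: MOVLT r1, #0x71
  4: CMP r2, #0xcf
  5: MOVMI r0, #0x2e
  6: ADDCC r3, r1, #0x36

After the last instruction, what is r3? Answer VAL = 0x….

VAL = 0xa7

0: ✓ CMP  NZCV=1000
1: · MOVGT
2: · MOVHI
3: ✓ MOVLT  r1←0x71
4: ✓ CMP  NZCV=0000
5: · MOVMI
6: ✓ ADDCC  r3←0xa7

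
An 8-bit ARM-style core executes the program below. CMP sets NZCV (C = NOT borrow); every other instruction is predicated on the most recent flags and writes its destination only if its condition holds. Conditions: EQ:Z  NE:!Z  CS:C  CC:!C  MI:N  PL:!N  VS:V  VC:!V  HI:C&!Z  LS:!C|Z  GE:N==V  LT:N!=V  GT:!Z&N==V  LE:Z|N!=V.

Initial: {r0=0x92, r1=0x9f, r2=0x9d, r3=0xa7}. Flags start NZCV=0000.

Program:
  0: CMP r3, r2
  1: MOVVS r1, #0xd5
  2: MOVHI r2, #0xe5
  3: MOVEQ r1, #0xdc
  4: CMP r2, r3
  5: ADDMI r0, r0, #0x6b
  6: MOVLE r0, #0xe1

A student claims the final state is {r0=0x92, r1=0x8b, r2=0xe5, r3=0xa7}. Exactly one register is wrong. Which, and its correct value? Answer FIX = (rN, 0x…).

[0] flags=0010 → (cmp)
[1] flags=0010 VS?F → skip
[2] flags=0010 HI?T → r2=0xe5
[3] flags=0010 EQ?F → skip
[4] flags=0010 → (cmp)
[5] flags=0010 MI?F → skip
[6] flags=0010 LE?F → skip

FIX = (r1, 0x9f)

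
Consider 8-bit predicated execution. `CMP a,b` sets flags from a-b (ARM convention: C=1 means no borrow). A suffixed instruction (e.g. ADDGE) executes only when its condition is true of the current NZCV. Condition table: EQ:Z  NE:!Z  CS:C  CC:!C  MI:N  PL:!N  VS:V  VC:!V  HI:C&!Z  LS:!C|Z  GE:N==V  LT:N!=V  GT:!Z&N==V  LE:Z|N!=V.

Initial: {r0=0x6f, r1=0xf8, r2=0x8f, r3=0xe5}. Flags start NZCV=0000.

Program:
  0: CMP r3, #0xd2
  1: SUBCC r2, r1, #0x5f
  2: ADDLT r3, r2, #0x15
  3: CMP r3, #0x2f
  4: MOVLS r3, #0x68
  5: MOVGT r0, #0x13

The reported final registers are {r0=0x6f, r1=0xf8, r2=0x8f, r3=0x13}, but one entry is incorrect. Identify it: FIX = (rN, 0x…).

[0] flags=0010 → (cmp)
[1] flags=0010 CC?F → skip
[2] flags=0010 LT?F → skip
[3] flags=1010 → (cmp)
[4] flags=1010 LS?F → skip
[5] flags=1010 GT?F → skip

FIX = (r3, 0xe5)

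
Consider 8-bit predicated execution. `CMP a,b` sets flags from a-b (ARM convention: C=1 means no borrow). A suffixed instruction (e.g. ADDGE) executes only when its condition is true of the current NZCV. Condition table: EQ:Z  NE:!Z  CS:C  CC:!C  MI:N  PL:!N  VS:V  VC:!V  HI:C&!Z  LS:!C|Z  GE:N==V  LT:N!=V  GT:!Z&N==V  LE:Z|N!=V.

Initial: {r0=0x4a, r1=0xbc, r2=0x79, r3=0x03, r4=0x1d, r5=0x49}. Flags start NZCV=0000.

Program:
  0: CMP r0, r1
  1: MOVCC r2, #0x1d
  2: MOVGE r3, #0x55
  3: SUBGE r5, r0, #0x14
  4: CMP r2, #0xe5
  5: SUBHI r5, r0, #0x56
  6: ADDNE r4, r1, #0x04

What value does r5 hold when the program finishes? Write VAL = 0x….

0: ✓ CMP  NZCV=1001
1: ✓ MOVCC  r2←0x1d
2: ✓ MOVGE  r3←0x55
3: ✓ SUBGE  r5←0x36
4: ✓ CMP  NZCV=0000
5: · SUBHI
6: ✓ ADDNE  r4←0xc0

VAL = 0x36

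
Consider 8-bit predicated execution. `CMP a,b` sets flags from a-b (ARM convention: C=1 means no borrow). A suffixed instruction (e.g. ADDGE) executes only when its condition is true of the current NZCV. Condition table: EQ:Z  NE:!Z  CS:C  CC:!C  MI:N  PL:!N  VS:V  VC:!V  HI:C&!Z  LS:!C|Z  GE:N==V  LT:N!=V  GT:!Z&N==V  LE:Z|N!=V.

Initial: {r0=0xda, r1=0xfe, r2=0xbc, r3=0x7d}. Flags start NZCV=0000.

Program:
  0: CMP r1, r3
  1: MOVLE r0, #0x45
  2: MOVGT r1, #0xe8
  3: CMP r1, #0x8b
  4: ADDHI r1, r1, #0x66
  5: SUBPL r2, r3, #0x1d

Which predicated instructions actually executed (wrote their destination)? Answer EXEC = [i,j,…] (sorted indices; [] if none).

EXEC = [1,4,5]

0: ✓ CMP  NZCV=1010
1: ✓ MOVLE  r0←0x45
2: · MOVGT
3: ✓ CMP  NZCV=0010
4: ✓ ADDHI  r1←0x64
5: ✓ SUBPL  r2←0x60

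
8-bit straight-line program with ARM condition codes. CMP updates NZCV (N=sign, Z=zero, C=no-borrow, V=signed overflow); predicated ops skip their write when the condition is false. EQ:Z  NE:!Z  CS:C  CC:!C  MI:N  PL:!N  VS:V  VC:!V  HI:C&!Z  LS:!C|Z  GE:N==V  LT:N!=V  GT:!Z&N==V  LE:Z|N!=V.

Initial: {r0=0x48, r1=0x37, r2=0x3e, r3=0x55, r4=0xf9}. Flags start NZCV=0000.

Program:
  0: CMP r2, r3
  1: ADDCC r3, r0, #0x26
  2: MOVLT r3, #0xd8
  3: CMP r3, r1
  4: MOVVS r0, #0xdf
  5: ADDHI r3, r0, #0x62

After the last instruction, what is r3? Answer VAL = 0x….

VAL = 0xaa

0: ✓ CMP  NZCV=1000
1: ✓ ADDCC  r3←0x6e
2: ✓ MOVLT  r3←0xd8
3: ✓ CMP  NZCV=1010
4: · MOVVS
5: ✓ ADDHI  r3←0xaa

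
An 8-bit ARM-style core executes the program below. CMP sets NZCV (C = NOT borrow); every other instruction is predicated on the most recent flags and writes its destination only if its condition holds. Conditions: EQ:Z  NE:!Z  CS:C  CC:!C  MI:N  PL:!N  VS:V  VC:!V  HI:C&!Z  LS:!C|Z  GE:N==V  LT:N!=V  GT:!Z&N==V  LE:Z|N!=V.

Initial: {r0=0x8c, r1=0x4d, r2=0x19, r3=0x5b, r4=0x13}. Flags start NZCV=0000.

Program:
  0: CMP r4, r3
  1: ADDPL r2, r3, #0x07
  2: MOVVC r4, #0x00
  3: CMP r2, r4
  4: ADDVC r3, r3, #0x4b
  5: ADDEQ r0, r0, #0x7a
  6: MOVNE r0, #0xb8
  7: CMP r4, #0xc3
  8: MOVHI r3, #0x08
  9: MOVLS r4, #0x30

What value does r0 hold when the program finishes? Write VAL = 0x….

VAL = 0xb8

0: ✓ CMP  NZCV=1000
1: · ADDPL
2: ✓ MOVVC  r4←0x00
3: ✓ CMP  NZCV=0010
4: ✓ ADDVC  r3←0xa6
5: · ADDEQ
6: ✓ MOVNE  r0←0xb8
7: ✓ CMP  NZCV=0000
8: · MOVHI
9: ✓ MOVLS  r4←0x30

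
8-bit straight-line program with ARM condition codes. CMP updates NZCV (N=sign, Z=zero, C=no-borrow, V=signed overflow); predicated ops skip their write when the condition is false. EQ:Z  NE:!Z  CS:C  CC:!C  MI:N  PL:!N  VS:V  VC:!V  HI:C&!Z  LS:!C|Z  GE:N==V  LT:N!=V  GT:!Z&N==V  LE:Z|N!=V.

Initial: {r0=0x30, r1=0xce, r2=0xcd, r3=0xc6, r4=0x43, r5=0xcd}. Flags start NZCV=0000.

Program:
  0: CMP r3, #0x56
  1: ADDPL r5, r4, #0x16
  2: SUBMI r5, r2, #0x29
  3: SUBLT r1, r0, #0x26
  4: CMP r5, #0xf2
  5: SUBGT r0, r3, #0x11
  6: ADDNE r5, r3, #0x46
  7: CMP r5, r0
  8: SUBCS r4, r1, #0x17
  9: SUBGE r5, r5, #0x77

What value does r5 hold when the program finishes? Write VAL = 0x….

[0] flags=0011 → (cmp)
[1] flags=0011 PL?T → r5=0x59
[2] flags=0011 MI?F → skip
[3] flags=0011 LT?T → r1=0x0a
[4] flags=0000 → (cmp)
[5] flags=0000 GT?T → r0=0xb5
[6] flags=0000 NE?T → r5=0x0c
[7] flags=0000 → (cmp)
[8] flags=0000 CS?F → skip
[9] flags=0000 GE?T → r5=0x95

VAL = 0x95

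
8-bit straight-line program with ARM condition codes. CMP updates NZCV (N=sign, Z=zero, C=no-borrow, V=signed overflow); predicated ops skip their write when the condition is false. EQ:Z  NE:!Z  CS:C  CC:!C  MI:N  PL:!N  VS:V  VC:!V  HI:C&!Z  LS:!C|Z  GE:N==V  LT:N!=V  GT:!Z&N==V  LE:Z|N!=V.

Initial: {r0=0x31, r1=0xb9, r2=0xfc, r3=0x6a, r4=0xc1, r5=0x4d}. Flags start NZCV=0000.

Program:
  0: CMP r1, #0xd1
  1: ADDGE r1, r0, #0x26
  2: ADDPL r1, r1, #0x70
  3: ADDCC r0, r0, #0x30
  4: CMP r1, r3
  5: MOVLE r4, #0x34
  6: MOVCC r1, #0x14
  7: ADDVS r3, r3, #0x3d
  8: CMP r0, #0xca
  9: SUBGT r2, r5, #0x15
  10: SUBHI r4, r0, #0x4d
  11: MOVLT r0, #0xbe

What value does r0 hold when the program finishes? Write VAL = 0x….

VAL = 0x61

0: ✓ CMP  NZCV=1000
1: · ADDGE
2: · ADDPL
3: ✓ ADDCC  r0←0x61
4: ✓ CMP  NZCV=0011
5: ✓ MOVLE  r4←0x34
6: · MOVCC
7: ✓ ADDVS  r3←0xa7
8: ✓ CMP  NZCV=1001
9: ✓ SUBGT  r2←0x38
10: · SUBHI
11: · MOVLT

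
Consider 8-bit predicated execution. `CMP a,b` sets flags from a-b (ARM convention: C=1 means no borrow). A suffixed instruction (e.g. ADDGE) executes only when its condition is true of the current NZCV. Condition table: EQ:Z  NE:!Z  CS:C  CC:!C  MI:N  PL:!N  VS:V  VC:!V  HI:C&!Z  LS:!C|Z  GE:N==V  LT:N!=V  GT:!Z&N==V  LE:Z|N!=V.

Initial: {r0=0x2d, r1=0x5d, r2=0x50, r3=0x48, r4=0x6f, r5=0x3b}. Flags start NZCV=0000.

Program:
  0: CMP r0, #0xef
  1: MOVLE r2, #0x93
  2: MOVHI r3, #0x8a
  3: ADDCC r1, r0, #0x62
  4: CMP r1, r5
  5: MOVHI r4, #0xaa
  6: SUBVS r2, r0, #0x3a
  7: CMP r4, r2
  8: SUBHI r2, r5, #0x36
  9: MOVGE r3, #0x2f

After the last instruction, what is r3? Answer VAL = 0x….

VAL = 0x48

0: ✓ CMP  NZCV=0000
1: · MOVLE
2: · MOVHI
3: ✓ ADDCC  r1←0x8f
4: ✓ CMP  NZCV=0011
5: ✓ MOVHI  r4←0xaa
6: ✓ SUBVS  r2←0xf3
7: ✓ CMP  NZCV=1000
8: · SUBHI
9: · MOVGE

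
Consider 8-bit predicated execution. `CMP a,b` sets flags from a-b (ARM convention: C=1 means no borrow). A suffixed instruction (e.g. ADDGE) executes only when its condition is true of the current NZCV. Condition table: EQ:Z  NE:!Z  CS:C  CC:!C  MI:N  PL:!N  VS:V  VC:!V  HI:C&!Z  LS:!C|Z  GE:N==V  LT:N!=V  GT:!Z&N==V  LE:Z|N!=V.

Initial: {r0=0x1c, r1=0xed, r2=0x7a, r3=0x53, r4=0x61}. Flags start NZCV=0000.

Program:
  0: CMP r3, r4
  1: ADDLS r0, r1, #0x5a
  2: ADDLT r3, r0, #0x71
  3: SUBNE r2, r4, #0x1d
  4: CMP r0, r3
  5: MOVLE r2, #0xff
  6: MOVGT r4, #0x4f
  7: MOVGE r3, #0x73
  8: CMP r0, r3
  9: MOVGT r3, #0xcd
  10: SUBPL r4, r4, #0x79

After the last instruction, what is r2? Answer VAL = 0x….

VAL = 0x44

0: ✓ CMP  NZCV=1000
1: ✓ ADDLS  r0←0x47
2: ✓ ADDLT  r3←0xb8
3: ✓ SUBNE  r2←0x44
4: ✓ CMP  NZCV=1001
5: · MOVLE
6: ✓ MOVGT  r4←0x4f
7: ✓ MOVGE  r3←0x73
8: ✓ CMP  NZCV=1000
9: · MOVGT
10: · SUBPL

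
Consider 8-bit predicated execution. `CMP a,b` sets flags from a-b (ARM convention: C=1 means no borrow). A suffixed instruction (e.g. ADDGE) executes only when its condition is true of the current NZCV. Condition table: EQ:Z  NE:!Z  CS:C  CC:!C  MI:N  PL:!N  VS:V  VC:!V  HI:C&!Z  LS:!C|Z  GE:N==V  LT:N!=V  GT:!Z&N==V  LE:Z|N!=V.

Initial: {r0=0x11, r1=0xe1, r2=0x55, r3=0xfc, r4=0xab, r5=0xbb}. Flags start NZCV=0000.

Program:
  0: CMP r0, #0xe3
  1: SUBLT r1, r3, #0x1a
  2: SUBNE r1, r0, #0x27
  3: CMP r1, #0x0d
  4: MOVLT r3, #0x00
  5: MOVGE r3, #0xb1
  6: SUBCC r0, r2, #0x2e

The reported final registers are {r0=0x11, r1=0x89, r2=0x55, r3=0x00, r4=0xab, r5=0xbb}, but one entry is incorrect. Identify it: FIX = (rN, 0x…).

0: ✓ CMP  NZCV=0000
1: · SUBLT
2: ✓ SUBNE  r1←0xea
3: ✓ CMP  NZCV=1010
4: ✓ MOVLT  r3←0x00
5: · MOVGE
6: · SUBCC

FIX = (r1, 0xea)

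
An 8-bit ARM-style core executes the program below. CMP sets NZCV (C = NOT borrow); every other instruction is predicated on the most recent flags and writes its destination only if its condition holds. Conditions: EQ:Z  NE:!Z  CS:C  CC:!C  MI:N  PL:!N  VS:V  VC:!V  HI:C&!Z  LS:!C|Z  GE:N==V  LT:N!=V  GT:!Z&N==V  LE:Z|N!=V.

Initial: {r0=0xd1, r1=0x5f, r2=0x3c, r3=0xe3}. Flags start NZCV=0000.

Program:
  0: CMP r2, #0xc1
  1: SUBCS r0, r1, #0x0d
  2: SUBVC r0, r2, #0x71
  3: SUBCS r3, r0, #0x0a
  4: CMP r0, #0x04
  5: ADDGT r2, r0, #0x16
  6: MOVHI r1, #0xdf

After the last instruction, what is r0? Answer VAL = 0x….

VAL = 0xcb

[0] flags=0000 → (cmp)
[1] flags=0000 CS?F → skip
[2] flags=0000 VC?T → r0=0xcb
[3] flags=0000 CS?F → skip
[4] flags=1010 → (cmp)
[5] flags=1010 GT?F → skip
[6] flags=1010 HI?T → r1=0xdf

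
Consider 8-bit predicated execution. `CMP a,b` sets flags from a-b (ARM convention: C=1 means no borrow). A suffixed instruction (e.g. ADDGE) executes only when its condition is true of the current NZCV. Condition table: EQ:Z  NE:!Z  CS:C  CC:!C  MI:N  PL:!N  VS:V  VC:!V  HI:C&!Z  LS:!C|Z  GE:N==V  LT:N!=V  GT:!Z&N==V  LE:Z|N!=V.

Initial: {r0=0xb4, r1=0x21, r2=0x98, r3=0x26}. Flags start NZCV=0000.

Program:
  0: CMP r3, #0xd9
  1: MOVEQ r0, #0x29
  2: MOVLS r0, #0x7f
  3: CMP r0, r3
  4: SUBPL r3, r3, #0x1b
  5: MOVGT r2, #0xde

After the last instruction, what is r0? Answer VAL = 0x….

[0] flags=0000 → (cmp)
[1] flags=0000 EQ?F → skip
[2] flags=0000 LS?T → r0=0x7f
[3] flags=0010 → (cmp)
[4] flags=0010 PL?T → r3=0x0b
[5] flags=0010 GT?T → r2=0xde

VAL = 0x7f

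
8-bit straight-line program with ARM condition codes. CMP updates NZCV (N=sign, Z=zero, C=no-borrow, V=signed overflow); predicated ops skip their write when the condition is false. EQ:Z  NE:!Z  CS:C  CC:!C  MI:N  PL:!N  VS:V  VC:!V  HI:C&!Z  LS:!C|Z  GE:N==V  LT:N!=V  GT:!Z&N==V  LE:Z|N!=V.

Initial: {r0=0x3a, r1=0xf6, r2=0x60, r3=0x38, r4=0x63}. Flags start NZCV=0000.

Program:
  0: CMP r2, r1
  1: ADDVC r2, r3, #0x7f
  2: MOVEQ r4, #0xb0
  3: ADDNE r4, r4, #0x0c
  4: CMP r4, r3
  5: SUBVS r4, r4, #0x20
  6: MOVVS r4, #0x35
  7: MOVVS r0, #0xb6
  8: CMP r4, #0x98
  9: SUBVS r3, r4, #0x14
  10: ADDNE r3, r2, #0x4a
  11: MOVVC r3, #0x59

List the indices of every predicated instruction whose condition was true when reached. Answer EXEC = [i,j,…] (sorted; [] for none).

EXEC = [1,3,9,10]

0: ✓ CMP  NZCV=0000
1: ✓ ADDVC  r2←0xb7
2: · MOVEQ
3: ✓ ADDNE  r4←0x6f
4: ✓ CMP  NZCV=0010
5: · SUBVS
6: · MOVVS
7: · MOVVS
8: ✓ CMP  NZCV=1001
9: ✓ SUBVS  r3←0x5b
10: ✓ ADDNE  r3←0x01
11: · MOVVC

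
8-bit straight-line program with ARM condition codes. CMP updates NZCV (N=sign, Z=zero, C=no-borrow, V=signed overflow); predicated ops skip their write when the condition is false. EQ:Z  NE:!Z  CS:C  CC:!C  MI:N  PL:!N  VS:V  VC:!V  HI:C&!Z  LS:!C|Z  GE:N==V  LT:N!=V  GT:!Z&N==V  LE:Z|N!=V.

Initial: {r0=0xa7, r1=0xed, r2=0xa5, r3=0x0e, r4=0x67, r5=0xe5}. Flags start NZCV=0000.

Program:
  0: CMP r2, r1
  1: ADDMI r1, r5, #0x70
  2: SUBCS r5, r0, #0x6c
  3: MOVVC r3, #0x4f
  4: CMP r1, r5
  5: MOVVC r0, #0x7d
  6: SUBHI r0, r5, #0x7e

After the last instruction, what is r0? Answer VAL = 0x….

VAL = 0x7d

0: ✓ CMP  NZCV=1000
1: ✓ ADDMI  r1←0x55
2: · SUBCS
3: ✓ MOVVC  r3←0x4f
4: ✓ CMP  NZCV=0000
5: ✓ MOVVC  r0←0x7d
6: · SUBHI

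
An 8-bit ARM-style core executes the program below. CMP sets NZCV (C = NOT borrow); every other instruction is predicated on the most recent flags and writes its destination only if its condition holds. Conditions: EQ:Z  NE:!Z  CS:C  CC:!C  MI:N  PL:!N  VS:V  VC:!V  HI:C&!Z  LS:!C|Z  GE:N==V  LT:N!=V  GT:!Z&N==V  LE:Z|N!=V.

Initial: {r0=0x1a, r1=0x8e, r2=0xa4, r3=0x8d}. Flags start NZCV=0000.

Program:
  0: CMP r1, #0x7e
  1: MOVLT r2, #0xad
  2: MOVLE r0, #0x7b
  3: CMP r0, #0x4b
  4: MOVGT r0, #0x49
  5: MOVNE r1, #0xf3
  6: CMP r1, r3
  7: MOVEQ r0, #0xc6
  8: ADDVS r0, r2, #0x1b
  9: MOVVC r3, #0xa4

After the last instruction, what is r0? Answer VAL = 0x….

0: ✓ CMP  NZCV=0011
1: ✓ MOVLT  r2←0xad
2: ✓ MOVLE  r0←0x7b
3: ✓ CMP  NZCV=0010
4: ✓ MOVGT  r0←0x49
5: ✓ MOVNE  r1←0xf3
6: ✓ CMP  NZCV=0010
7: · MOVEQ
8: · ADDVS
9: ✓ MOVVC  r3←0xa4

VAL = 0x49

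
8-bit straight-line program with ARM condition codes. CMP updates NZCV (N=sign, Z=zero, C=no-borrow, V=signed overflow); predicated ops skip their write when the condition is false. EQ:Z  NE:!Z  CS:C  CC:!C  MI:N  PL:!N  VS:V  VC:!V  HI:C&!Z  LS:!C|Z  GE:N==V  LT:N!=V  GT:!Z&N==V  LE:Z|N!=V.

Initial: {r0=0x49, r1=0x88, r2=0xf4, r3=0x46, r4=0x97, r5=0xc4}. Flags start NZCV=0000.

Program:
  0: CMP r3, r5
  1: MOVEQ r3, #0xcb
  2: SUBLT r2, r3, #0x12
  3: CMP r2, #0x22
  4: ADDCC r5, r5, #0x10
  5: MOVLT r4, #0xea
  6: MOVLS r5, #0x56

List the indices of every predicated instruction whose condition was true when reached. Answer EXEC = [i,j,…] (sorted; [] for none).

[0] flags=1001 → (cmp)
[1] flags=1001 EQ?F → skip
[2] flags=1001 LT?F → skip
[3] flags=1010 → (cmp)
[4] flags=1010 CC?F → skip
[5] flags=1010 LT?T → r4=0xea
[6] flags=1010 LS?F → skip

EXEC = [5]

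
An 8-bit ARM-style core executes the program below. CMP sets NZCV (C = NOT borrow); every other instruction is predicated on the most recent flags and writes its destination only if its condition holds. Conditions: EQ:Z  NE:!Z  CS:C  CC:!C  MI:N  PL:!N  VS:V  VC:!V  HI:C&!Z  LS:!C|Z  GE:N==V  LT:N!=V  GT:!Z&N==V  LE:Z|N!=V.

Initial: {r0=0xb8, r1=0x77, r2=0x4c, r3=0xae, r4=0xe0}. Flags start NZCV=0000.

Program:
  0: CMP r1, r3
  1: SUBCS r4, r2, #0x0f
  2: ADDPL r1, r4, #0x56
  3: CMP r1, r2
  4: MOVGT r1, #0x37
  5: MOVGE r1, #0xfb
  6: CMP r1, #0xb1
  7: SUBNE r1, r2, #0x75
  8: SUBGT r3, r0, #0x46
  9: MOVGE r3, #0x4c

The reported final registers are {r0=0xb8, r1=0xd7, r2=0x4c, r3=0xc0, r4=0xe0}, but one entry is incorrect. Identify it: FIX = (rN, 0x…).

0: ✓ CMP  NZCV=1001
1: · SUBCS
2: · ADDPL
3: ✓ CMP  NZCV=0010
4: ✓ MOVGT  r1←0x37
5: ✓ MOVGE  r1←0xfb
6: ✓ CMP  NZCV=0010
7: ✓ SUBNE  r1←0xd7
8: ✓ SUBGT  r3←0x72
9: ✓ MOVGE  r3←0x4c

FIX = (r3, 0x4c)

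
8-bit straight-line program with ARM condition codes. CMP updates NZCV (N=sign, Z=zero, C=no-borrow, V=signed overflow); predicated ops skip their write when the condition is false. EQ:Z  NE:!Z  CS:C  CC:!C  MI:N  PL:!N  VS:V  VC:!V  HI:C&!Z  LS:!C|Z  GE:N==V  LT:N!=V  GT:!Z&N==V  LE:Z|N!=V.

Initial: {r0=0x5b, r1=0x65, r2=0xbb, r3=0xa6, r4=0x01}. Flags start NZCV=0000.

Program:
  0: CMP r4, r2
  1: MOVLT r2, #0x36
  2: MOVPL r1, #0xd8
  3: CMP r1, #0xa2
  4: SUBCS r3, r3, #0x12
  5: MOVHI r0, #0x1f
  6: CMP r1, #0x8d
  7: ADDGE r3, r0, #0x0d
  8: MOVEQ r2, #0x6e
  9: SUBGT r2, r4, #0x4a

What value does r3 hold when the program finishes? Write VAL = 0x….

VAL = 0x2c

0: ✓ CMP  NZCV=0000
1: · MOVLT
2: ✓ MOVPL  r1←0xd8
3: ✓ CMP  NZCV=0010
4: ✓ SUBCS  r3←0x94
5: ✓ MOVHI  r0←0x1f
6: ✓ CMP  NZCV=0010
7: ✓ ADDGE  r3←0x2c
8: · MOVEQ
9: ✓ SUBGT  r2←0xb7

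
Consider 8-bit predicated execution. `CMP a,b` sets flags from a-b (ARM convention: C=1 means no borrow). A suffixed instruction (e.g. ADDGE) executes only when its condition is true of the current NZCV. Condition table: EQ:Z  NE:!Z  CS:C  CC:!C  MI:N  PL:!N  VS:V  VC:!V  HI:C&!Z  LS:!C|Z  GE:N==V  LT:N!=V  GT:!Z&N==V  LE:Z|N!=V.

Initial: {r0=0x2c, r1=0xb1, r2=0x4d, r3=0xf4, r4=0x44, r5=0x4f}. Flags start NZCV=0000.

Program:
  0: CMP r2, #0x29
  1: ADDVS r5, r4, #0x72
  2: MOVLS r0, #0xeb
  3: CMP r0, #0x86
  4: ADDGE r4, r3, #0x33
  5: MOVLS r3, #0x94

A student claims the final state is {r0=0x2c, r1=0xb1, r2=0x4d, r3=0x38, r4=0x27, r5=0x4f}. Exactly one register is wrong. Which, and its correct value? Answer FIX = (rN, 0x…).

0: ✓ CMP  NZCV=0010
1: · ADDVS
2: · MOVLS
3: ✓ CMP  NZCV=1001
4: ✓ ADDGE  r4←0x27
5: ✓ MOVLS  r3←0x94

FIX = (r3, 0x94)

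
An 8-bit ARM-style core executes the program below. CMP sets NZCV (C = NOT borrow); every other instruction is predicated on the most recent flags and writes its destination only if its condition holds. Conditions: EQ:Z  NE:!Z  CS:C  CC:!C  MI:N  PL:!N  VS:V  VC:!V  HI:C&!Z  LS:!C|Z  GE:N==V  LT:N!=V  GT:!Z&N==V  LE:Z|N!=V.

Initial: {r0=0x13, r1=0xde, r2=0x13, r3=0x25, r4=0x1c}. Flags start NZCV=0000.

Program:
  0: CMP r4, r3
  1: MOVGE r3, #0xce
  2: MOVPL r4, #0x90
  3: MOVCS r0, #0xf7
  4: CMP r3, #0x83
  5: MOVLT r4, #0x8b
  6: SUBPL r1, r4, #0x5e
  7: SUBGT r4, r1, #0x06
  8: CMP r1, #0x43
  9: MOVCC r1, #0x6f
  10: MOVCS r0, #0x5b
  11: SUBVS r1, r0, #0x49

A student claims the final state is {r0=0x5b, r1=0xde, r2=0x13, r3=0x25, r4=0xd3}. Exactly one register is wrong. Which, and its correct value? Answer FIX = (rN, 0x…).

0: ✓ CMP  NZCV=1000
1: · MOVGE
2: · MOVPL
3: · MOVCS
4: ✓ CMP  NZCV=1001
5: · MOVLT
6: · SUBPL
7: ✓ SUBGT  r4←0xd8
8: ✓ CMP  NZCV=1010
9: · MOVCC
10: ✓ MOVCS  r0←0x5b
11: · SUBVS

FIX = (r4, 0xd8)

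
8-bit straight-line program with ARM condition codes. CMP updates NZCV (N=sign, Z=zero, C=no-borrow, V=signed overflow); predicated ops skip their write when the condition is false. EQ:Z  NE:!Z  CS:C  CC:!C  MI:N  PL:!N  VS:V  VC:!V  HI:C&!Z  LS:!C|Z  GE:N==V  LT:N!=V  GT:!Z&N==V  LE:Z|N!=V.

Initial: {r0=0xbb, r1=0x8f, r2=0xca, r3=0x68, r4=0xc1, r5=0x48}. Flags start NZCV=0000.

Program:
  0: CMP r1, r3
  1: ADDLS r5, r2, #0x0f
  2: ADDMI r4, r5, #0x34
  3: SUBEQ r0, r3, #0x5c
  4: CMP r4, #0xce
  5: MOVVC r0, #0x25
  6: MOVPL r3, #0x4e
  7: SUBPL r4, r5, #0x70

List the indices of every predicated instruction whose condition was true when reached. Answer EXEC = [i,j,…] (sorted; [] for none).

0: ✓ CMP  NZCV=0011
1: · ADDLS
2: · ADDMI
3: · SUBEQ
4: ✓ CMP  NZCV=1000
5: ✓ MOVVC  r0←0x25
6: · MOVPL
7: · SUBPL

EXEC = [5]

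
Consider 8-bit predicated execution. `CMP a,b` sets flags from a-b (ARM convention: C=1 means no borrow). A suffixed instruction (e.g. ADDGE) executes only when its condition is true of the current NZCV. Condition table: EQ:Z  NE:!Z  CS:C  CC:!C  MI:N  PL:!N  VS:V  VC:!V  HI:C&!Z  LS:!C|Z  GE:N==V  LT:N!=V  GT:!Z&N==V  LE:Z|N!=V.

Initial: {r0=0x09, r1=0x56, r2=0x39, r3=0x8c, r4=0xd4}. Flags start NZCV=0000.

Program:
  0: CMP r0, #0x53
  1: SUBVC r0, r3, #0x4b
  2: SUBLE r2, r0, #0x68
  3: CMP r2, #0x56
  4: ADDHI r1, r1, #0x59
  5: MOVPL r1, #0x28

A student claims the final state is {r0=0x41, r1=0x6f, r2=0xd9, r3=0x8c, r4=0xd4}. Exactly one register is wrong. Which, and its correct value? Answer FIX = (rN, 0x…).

[0] flags=1000 → (cmp)
[1] flags=1000 VC?T → r0=0x41
[2] flags=1000 LE?T → r2=0xd9
[3] flags=1010 → (cmp)
[4] flags=1010 HI?T → r1=0xaf
[5] flags=1010 PL?F → skip

FIX = (r1, 0xaf)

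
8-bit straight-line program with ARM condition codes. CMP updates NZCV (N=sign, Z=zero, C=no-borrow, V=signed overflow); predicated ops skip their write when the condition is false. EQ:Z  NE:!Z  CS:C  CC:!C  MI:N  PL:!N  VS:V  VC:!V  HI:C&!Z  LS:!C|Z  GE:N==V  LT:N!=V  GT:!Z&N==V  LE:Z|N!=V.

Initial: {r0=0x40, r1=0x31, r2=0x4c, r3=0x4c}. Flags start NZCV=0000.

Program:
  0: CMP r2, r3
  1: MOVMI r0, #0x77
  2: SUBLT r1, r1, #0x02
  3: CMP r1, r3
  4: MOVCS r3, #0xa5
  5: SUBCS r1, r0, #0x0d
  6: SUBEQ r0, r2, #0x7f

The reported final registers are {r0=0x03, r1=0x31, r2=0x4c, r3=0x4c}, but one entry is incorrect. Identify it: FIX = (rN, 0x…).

0: ✓ CMP  NZCV=0110
1: · MOVMI
2: · SUBLT
3: ✓ CMP  NZCV=1000
4: · MOVCS
5: · SUBCS
6: · SUBEQ

FIX = (r0, 0x40)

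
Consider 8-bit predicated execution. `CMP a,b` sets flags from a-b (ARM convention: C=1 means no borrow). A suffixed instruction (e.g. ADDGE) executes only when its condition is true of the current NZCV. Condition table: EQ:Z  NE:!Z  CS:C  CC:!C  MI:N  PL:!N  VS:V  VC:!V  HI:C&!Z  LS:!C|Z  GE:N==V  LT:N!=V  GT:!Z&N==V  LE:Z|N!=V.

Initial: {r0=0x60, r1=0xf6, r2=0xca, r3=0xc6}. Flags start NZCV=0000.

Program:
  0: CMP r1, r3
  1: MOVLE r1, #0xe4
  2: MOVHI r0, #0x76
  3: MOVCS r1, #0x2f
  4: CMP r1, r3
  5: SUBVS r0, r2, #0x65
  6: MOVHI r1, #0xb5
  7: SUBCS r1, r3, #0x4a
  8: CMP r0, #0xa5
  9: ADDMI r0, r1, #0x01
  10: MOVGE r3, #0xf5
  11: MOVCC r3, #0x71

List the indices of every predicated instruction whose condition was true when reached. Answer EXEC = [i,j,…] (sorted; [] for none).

EXEC = [2,3,9,10,11]

[0] flags=0010 → (cmp)
[1] flags=0010 LE?F → skip
[2] flags=0010 HI?T → r0=0x76
[3] flags=0010 CS?T → r1=0x2f
[4] flags=0000 → (cmp)
[5] flags=0000 VS?F → skip
[6] flags=0000 HI?F → skip
[7] flags=0000 CS?F → skip
[8] flags=1001 → (cmp)
[9] flags=1001 MI?T → r0=0x30
[10] flags=1001 GE?T → r3=0xf5
[11] flags=1001 CC?T → r3=0x71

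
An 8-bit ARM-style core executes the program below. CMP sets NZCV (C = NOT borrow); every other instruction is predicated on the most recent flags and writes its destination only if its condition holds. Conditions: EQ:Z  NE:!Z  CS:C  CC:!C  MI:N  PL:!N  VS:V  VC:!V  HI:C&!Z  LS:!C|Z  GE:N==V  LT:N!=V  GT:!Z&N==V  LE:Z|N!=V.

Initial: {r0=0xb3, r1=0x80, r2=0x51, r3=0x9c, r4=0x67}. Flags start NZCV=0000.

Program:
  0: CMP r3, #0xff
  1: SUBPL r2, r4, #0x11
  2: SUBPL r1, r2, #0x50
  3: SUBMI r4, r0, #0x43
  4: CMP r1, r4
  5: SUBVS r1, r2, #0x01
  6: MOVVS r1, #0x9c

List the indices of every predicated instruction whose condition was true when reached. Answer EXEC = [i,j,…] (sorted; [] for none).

EXEC = [3,5,6]

[0] flags=1000 → (cmp)
[1] flags=1000 PL?F → skip
[2] flags=1000 PL?F → skip
[3] flags=1000 MI?T → r4=0x70
[4] flags=0011 → (cmp)
[5] flags=0011 VS?T → r1=0x50
[6] flags=0011 VS?T → r1=0x9c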